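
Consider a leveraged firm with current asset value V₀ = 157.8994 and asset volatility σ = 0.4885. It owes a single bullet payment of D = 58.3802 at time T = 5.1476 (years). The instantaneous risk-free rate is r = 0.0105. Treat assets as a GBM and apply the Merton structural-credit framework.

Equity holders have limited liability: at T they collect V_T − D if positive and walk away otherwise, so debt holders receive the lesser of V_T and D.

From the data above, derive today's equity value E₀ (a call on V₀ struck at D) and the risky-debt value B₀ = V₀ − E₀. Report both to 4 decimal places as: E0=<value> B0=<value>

Equity is a call on the firm's assets struck at D = 58.3802:
d₁ = [ln(V₀/D) + (r + σ²/2)T] / (σ√T)
   = [ln(157.8994/58.3802) + (0.0105 + 0.5·0.4885²)·5.1476] / (0.4885·√5.1476)
   = [0.994981 + 0.668241] / 1.108325 = 1.500664
d₂ = d₁ − σ√T = 1.500664 − 1.108325 = 0.392339
N(d₁) = 0.933279,  N(d₂) = 0.652596,  e^(−rT) = 0.947385
E₀ = V₀·N(d₁) − D·e^(−rT)·N(d₂)
   = 157.8994·0.933279 − 58.3802·0.947385·0.652596 = 111.270020
B₀ = V₀ − E₀ = 157.8994 − 111.270020 = 46.629380

E0=111.2700 B0=46.6294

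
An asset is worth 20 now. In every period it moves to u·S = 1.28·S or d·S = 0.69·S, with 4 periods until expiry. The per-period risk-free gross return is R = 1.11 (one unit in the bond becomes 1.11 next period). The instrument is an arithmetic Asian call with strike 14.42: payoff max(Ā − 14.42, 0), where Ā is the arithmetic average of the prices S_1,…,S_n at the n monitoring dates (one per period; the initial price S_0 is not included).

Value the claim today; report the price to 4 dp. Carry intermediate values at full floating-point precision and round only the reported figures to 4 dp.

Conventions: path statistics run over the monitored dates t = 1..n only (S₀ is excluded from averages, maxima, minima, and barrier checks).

Under the martingale measure an up-move has probability p* = 0.7119; value the claim as the probability-weighted average of per-path payoffs, discounted 4 periods at R = 1.11.
Enumerate all 2^4 = 16 price paths (U = up ×1.28, D = down ×0.69); each path with k up-moves has probability p*^k·(1−p*)^(4−k).
DDDD: Ā=8.6064, payoff=0.0000, prob=0.006893
UDDD: Ā=15.9655, payoff=1.5455, prob=0.017029
DUDD: Ā=13.0155, payoff=0.0000, prob=0.017029
UUDD: Ā=24.1447, payoff=9.7247, prob=0.042072
DDUD: Ā=10.9800, payoff=0.0000, prob=0.017029
UDUD: Ā=20.3687, payoff=5.9487, prob=0.042072
DUUD: Ā=17.4187, payoff=2.9987, prob=0.042072
UUUD: Ā=32.3129, payoff=17.8929, prob=0.103941
DDDU: Ā=9.5755, payoff=0.0000, prob=0.017029
UDDU: Ā=17.7633, payoff=3.3433, prob=0.042072
DUDU: Ā=14.8133, payoff=0.3933, prob=0.042072
UUDU: Ā=27.4797, payoff=13.0597, prob=0.103941
DDUU: Ā=12.7778, payoff=0.0000, prob=0.042072
UDUU: Ā=23.7037, payoff=9.2837, prob=0.103941
DUUU: Ā=20.7537, payoff=6.3337, prob=0.103941
UUUU: Ā=38.4995, payoff=24.0795, prob=0.256797
Price = Σ prob·payoff / R^4 = 11.993164 / 1.518070 = 7.9003

price = 7.9003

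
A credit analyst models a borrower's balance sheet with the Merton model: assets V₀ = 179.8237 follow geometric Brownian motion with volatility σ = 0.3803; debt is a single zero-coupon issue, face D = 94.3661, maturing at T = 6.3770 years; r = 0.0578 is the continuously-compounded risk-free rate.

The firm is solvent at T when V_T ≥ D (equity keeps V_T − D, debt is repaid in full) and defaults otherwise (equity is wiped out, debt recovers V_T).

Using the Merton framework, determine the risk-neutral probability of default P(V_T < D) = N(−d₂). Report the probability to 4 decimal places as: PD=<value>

PD=0.2826

Equity is a call on the firm's assets struck at D = 94.3661:
d₁ = [ln(V₀/D) + (r + σ²/2)T] / (σ√T)
   = [ln(179.8237/94.3661) + (0.0578 + 0.5·0.3803²)·6.3770] / (0.3803·√6.3770)
   = [0.644795 + 0.829737] / 0.960361 = 1.535394
d₂ = d₁ − σ√T = 1.535394 − 0.960361 = 0.575033
risk-neutral PD = N(−d₂) = N(-0.575033) = 0.282635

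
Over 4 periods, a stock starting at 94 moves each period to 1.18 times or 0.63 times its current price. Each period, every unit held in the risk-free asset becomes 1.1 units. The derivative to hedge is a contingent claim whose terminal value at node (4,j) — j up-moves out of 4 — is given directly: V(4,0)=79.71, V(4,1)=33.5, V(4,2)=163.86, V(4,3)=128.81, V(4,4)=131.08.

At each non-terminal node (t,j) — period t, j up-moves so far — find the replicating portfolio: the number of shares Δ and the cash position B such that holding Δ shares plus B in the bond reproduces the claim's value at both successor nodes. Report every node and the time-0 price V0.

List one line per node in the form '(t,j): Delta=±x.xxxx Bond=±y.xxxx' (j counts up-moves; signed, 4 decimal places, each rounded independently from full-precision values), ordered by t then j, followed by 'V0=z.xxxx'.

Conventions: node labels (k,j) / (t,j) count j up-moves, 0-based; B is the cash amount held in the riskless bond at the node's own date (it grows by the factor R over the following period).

The replicating-portfolio and risk-neutral prices coincide; use p* = (1.1−0.63)/(1.18−0.63) = 0.8545 for the latter.
Terminal payoffs: V(4,0)=79.7100, V(4,1)=33.5000, V(4,2)=163.8600, V(4,3)=128.8100, V(4,4)=131.0800
  t=3,j=0: stock 23.5044 → up 27.7352 (V=33.5000), down 14.8078 (V=79.7100). Price 36.5650; hedge Δ=-3.5746, bond B=120.5831.
  t=3,j=1: stock 44.0241 → up 51.9485 (V=163.8600), down 27.7352 (V=33.5000). Price 131.7260; hedge Δ=5.3838, bond B=-105.2922.
  t=3,j=2: stock 82.4579 → up 97.3004 (V=128.8100), down 51.9485 (V=163.8600). Price 121.7347; hedge Δ=-0.7728, bond B=185.4620.
  t=3,j=3: stock 154.4450 → up 182.2451 (V=131.0800), down 97.3004 (V=128.8100). Price 118.8635; hedge Δ=0.0267, bond B=114.7362.
  t=2,j=0: stock 37.3086 → up 44.0241 (V=131.7260), down 23.5044 (V=36.5650). Price 107.1676; hedge Δ=4.6375, bond B=-65.8524.
  t=2,j=1: stock 69.8796 → up 82.4579 (V=121.7347), down 44.0241 (V=131.7260). Price 111.9891; hedge Δ=-0.2600, bond B=130.1550.
  t=2,j=2: stock 130.8856 → up 154.4450 (V=118.8635), down 82.4579 (V=121.7347). Price 108.4374; hedge Δ=-0.0399, bond B=113.6578.
  t=1,j=0: stock 59.2200 → up 69.8796 (V=111.9891), down 37.3086 (V=107.1676). Price 101.1707; hedge Δ=0.1480, bond B=92.4044.
  t=1,j=1: stock 110.9200 → up 130.8856 (V=108.4374), down 69.8796 (V=111.9891). Price 99.0491; hedge Δ=-0.0582, bond B=105.5067.
  t=0,j=0: stock 94.0000 → up 110.9200 (V=99.0491), down 59.2200 (V=101.1707). Price 90.3252; hedge Δ=-0.0410, bond B=94.1827.
Sanity check at the root: Δ(0,0)·S0 + B(0,0) reproduces V0 = 90.3252.

(0,0): Delta=-0.0410 Bond=94.1827
(1,0): Delta=0.1480 Bond=92.4044
(1,1): Delta=-0.0582 Bond=105.5067
(2,0): Delta=4.6375 Bond=-65.8524
(2,1): Delta=-0.2600 Bond=130.1550
(2,2): Delta=-0.0399 Bond=113.6578
(3,0): Delta=-3.5746 Bond=120.5831
(3,1): Delta=5.3838 Bond=-105.2922
(3,2): Delta=-0.7728 Bond=185.4620
(3,3): Delta=0.0267 Bond=114.7362
V0=90.3252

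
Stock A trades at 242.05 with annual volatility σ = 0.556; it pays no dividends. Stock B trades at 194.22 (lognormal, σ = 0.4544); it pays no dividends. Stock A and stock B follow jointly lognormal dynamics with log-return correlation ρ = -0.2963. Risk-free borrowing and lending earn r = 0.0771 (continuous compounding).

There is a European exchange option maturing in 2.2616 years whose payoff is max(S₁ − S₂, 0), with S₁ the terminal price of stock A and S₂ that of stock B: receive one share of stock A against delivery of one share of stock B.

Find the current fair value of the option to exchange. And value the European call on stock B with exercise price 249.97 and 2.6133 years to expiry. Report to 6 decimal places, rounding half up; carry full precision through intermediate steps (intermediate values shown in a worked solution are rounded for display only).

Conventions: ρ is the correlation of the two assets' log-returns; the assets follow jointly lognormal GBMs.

exchange price = 125.745845
price(stock B call K=249.97) = 52.178004

σ_eff = √(σ₁² + σ₂² − 2ρσ₁σ₂) = √(0.556² + 0.4544² − 2·-0.2963·0.556·0.4544) = 0.815680
d₁ = (ln(S₁/S₂) + (q₂ − q₁ + σ_eff²/2)T) / (σ_eff√T) = (ln(242.05/194.22) + (0.0 − 0.0 + 0.332667)·2.2616) / 1.226670 = 0.792807
d₂ = d₁ − σ_eff√T = 0.792807 − 1.226670 = -0.433863
N(d₁) = 0.786055,  N(d₂) = 0.332194
V = S₁·e^{−q₁T}·N(d₁) − S₂·e^{−q₂T}·N(d₂) = 190.264563 − 64.518718 = 125.745845
[vanilla: stock B call K=249.97]
σ√T = 0.4544·√2.6133 = 0.734570
d₁ = (ln(S/K) + (r+σ²/2)T) / (σ√T) = (ln(194.22/249.97) + (0.0771+0.4544²/2)·2.6133) / 0.734570 = (-0.252349 + 0.471282) / 0.734570 = 0.298042
d₂ = d₁ − σ√T = 0.298042 − 0.734570 = -0.436528
e^{−rT} = 0.817515
N(d₁) = 0.617164,  N(d₂) = 0.331227
price = S·N(d₁) − K·e^{−rT}·N(d₂) = 119.865650 − 67.687646 = 52.178004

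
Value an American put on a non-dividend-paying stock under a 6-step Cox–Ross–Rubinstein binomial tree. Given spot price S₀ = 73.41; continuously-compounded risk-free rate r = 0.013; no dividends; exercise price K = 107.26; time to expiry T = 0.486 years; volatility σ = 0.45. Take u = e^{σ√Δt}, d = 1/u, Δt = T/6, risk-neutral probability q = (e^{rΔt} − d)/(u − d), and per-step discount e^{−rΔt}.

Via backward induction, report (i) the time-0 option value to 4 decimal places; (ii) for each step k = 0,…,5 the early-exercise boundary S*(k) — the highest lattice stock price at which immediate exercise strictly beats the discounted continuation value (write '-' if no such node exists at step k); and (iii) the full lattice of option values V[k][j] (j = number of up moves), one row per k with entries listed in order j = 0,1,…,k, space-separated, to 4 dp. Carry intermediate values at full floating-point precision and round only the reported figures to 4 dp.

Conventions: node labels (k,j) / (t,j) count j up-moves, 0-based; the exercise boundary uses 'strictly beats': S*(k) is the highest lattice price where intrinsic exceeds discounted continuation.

price = 35.1327
boundary = - - 56.8216 64.5854 73.4100 83.4404
tree:
35.1327
42.8223 26.6135
50.4384 34.4024 17.9643
57.2690 42.6746 25.2302 9.8806
63.2784 50.4384 33.8500 15.6490 3.4532
68.5654 57.2690 42.6746 23.8196 6.5486 0.0000
73.2169 63.2784 50.4384 33.8500 12.4187 0.0000 0.0000

Δt=0.08100, u=1.13664, d=0.87979, q=0.47213, disc=e^(-rΔt)=0.99895
k=6 terminal: V=max(K-S,0) → 73.2169 63.2784 50.4384 33.8500 12.4187 0.0000 0.0000
k=5: j=0 S=38.6946 intr=68.5654 cont=68.4526 V=68.5654[EX]; j=1 S=49.9910 intr=57.2690 cont=57.1561 V=57.2690[EX]; j=2 S=64.5854 intr=42.6746 cont=42.5617 V=42.6746[EX]; j=3 S=83.4404 intr=23.8196 cont=23.7067 V=23.8196[EX]; j=4 S=107.7999 intr=0.0000 cont=6.5486 V=6.5486[hold]; j=5 S=139.2710 intr=0.0000 cont=0.0000 V=0.0000[hold]  S*(5)=83.4404
k=4: j=0 S=43.9816 intr=63.2784 cont=63.1655 V=63.2784[EX]; j=1 S=56.8216 intr=50.4384 cont=50.3256 V=50.4384[EX]; j=2 S=73.4100 intr=33.8500 cont=33.7371 V=33.8500[EX]; j=3 S=94.8413 intr=12.4187 cont=15.6490 V=15.6490[hold]; j=4 S=122.5292 intr=0.0000 cont=3.4532 V=3.4532[hold]  S*(4)=73.4100
k=3: j=0 S=49.9910 intr=57.2690 cont=57.1561 V=57.2690[EX]; j=1 S=64.5854 intr=42.6746 cont=42.5617 V=42.6746[EX]; j=2 S=83.4404 intr=23.8196 cont=25.2302 V=25.2302[hold]; j=3 S=107.7999 intr=0.0000 cont=9.8806 V=9.8806[hold]  S*(3)=64.5854
k=2: j=0 S=56.8216 intr=50.4384 cont=50.3256 V=50.4384[EX]; j=1 S=73.4100 intr=33.8500 cont=34.4024 V=34.4024[hold]; j=2 S=94.8413 intr=12.4187 cont=17.9643 V=17.9643[hold]  S*(2)=56.8216
k=1: j=0 S=64.5854 intr=42.6746 cont=42.8223 V=42.8223[hold]; j=1 S=83.4404 intr=23.8196 cont=26.6135 V=26.6135[hold]  S*(1)=-
k=0: j=0 S=73.4100 intr=33.8500 cont=35.1327 V=35.1327[hold]  S*(0)=-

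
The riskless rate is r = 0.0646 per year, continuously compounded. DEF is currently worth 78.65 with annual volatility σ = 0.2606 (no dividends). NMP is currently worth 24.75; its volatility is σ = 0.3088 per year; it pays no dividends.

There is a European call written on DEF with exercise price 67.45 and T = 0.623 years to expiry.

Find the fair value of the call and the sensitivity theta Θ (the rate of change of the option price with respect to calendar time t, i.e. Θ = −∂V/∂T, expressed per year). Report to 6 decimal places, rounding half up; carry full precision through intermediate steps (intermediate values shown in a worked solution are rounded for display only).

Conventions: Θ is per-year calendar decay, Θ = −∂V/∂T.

price = 15.219449
Θ = -6.345302

σ√T = 0.2606·√0.623 = 0.205692
d₁ = (ln(S/K) + (r+σ²/2)T) / (σ√T) = (ln(78.65/67.45) + (0.0646+0.2606²/2)·0.623) / 0.205692 = (0.153621 + 0.061401) / 0.205692 = 1.045354
d₂ = d₁ − σ√T = 1.045354 − 0.205692 = 0.839662
e^{−rT} = 0.960553
N(d₁) = 0.852070,  N(d₂) = 0.799451
Call price V = S·N(d₁) − K·e^{−rT}·N(d₂) = 67.015337 − 51.795888 = 15.219449
φ(d₁) = (1/√(2π))·e^{−d₁²/2} = 0.231004
Θ = −S·φ(d₁)·σ/(2√T) − r·K·e^{−rT}·N(d₂) = −2.999288 − 3.346014 = -6.345302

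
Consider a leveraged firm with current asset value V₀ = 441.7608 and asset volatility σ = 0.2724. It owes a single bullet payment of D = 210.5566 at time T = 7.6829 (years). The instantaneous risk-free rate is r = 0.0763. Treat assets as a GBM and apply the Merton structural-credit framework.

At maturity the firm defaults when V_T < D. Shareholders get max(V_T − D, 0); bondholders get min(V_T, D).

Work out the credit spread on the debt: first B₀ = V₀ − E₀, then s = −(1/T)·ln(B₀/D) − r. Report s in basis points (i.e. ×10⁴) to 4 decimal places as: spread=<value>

spread=29.0026

Equity is a call on the firm's assets struck at D = 210.5566:
d₁ = [ln(V₀/D) + (r + σ²/2)T] / (σ√T)
   = [ln(441.7608/210.5566) + (0.0763 + 0.5·0.2724²)·7.6829] / (0.2724·√7.6829)
   = [0.741014 + 0.871248] / 0.755040 = 2.135334
d₂ = d₁ − σ√T = 2.135334 − 0.755040 = 1.380295
N(d₁) = 0.983633,  N(d₂) = 0.916252,  e^(−rT) = 0.556435
E₀ = V₀·N(d₁) − D·e^(−rT)·N(d₂)
   = 441.7608·0.983633 − 210.5566·0.556435·0.916252 = 327.181540
B₀ = V₀ − E₀ = 441.7608 − 327.181540 = 114.579260
spread = −(1/T)·ln(B₀/D) − r = −(1/7.6829)·ln(114.579260/210.5566) − 0.0763 = 0.00290026
in basis points: 0.00290026 × 10⁴ = 29.0026 bp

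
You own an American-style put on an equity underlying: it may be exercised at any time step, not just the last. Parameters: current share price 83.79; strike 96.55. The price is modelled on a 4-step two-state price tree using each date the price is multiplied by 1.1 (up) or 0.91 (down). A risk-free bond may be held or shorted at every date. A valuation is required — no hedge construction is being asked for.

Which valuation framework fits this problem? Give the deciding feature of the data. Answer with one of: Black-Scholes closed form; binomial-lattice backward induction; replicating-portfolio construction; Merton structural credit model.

framework: binomial-lattice backward induction

Key observation: the exercise right at every one of the 4 steps is what matters: each node needs max(96.55 − S, continuation), which only the stepwise tree valuation starting from spot 83.79 delivers.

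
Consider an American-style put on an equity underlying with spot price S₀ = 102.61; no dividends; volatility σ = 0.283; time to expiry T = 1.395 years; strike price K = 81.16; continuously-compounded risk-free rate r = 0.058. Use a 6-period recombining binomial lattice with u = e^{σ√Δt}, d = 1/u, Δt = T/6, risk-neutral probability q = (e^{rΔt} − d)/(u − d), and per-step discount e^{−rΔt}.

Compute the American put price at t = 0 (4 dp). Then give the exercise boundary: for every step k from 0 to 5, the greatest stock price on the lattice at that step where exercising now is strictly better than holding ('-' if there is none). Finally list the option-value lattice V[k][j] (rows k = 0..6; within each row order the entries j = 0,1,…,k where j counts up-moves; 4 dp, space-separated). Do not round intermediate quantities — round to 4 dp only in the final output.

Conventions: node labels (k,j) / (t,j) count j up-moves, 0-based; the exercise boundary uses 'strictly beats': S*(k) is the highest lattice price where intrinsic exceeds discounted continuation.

params: Δt=0.23250 u=1.14621 d=0.87244 q=0.51553 e^(-rΔt)=0.98661
t_6 payoffs: 35.9106 21.7118 3.0577 0.0000 0.0000 0.0000 0.0000
t_5: node(5,0) S=51.8652 payoff=29.2948 vs cont=28.2078 → 29.2948 [stop]  node(5,1) S=68.1399 payoff=13.0201 vs cont=11.9330 → 13.0201 [stop]  node(5,2) S=89.5214 payoff=0.0000 vs cont=1.4615 → 1.4615 [wait]  node(5,3) S=117.6122 payoff=0.0000 vs cont=0.0000 → 0.0000 [wait]  node(5,4) S=154.5177 payoff=0.0000 vs cont=0.0000 → 0.0000 [wait]  node(5,5) S=203.0036 payoff=0.0000 vs cont=0.0000 → 0.0000 [wait]  ⇒ S*(5)=68.1399
t_4: node(4,0) S=59.4482 payoff=21.7118 vs cont=20.6247 → 21.7118 [stop]  node(4,1) S=78.1023 payoff=3.0577 vs cont=6.9667 → 6.9667 [wait]  node(4,2) S=102.6100 payoff=0.0000 vs cont=0.6986 → 0.6986 [wait]  node(4,3) S=134.8079 payoff=0.0000 vs cont=0.0000 → 0.0000 [wait]  node(4,4) S=177.1091 payoff=0.0000 vs cont=0.0000 → 0.0000 [wait]  ⇒ S*(4)=59.4482
t_3: node(3,0) S=68.1399 payoff=13.0201 vs cont=13.9213 → 13.9213 [wait]  node(3,1) S=89.5214 payoff=0.0000 vs cont=3.6853 → 3.6853 [wait]  node(3,2) S=117.6122 payoff=0.0000 vs cont=0.3339 → 0.3339 [wait]  node(3,3) S=154.5177 payoff=0.0000 vs cont=0.0000 → 0.0000 [wait]  ⇒ S*(3)=-
t_2: node(2,0) S=78.1023 payoff=3.0577 vs cont=8.5285 → 8.5285 [wait]  node(2,1) S=102.6100 payoff=0.0000 vs cont=1.9313 → 1.9313 [wait]  node(2,2) S=134.8079 payoff=0.0000 vs cont=0.1596 → 0.1596 [wait]  ⇒ S*(2)=-
t_1: node(1,0) S=89.5214 payoff=0.0000 vs cont=5.0588 → 5.0588 [wait]  node(1,1) S=117.6122 payoff=0.0000 vs cont=1.0043 → 1.0043 [wait]  ⇒ S*(1)=-
t_0: node(0,0) S=102.6100 payoff=0.0000 vs cont=2.9288 → 2.9288 [wait]  ⇒ S*(0)=-

price = 2.9288
boundary = - - - - 59.4482 68.1399
tree:
2.9288
5.0588 1.0043
8.5285 1.9313 0.1596
13.9213 3.6853 0.3339 0.0000
21.7118 6.9667 0.6986 0.0000 0.0000
29.2948 13.0201 1.4615 0.0000 0.0000 0.0000
35.9106 21.7118 3.0577 0.0000 0.0000 0.0000 0.0000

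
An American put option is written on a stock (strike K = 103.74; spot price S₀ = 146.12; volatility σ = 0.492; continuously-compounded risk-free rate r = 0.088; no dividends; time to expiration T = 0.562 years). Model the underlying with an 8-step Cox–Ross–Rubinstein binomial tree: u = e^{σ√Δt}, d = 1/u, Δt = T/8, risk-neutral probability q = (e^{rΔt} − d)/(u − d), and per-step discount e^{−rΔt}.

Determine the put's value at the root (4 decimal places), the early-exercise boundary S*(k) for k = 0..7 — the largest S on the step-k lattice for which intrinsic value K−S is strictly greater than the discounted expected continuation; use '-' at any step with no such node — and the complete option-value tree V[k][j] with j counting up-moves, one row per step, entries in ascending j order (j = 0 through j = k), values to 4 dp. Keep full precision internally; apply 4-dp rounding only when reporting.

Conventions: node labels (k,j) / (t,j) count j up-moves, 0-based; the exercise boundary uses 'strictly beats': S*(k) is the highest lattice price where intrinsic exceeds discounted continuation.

params: Δt=0.07025 u=1.13929 d=0.87774 q=0.49115 e^(-rΔt)=0.99384
t_8 payoffs: 52.2595 36.9196 17.0087 0.0000 0.0000 0.0000 0.0000 0.0000 0.0000
t_7: node(7,0) S=58.6511 payoff=45.0889 vs cont=44.4496 → 45.0889 [stop]  node(7,1) S=76.1277 payoff=27.6123 vs cont=26.9730 → 27.6123 [stop]  node(7,2) S=98.8120 payoff=4.9280 vs cont=8.6014 → 8.6014 [wait]  node(7,3) S=128.2556 payoff=0.0000 vs cont=0.0000 → 0.0000 [wait]  node(7,4) S=166.4727 payoff=0.0000 vs cont=0.0000 → 0.0000 [wait]  node(7,5) S=216.0776 payoff=0.0000 vs cont=0.0000 → 0.0000 [wait]  node(7,6) S=280.4637 payoff=0.0000 vs cont=0.0000 → 0.0000 [wait]  node(7,7) S=364.0352 payoff=0.0000 vs cont=0.0000 → 0.0000 [wait]  ⇒ S*(7)=76.1277
t_6: node(6,0) S=66.8204 payoff=36.9196 vs cont=36.2802 → 36.9196 [stop]  node(6,1) S=86.7313 payoff=17.0087 vs cont=18.1624 → 18.1624 [wait]  node(6,2) S=112.5752 payoff=0.0000 vs cont=4.3498 → 4.3498 [wait]  node(6,3) S=146.1200 payoff=0.0000 vs cont=0.0000 → 0.0000 [wait]  node(6,4) S=189.6603 payoff=0.0000 vs cont=0.0000 → 0.0000 [wait]  node(6,5) S=246.1746 payoff=0.0000 vs cont=0.0000 → 0.0000 [wait]  node(6,6) S=319.5288 payoff=0.0000 vs cont=0.0000 → 0.0000 [wait]  ⇒ S*(6)=66.8204
t_5: node(5,0) S=76.1277 payoff=27.6123 vs cont=27.5361 → 27.6123 [stop]  node(5,1) S=98.8120 payoff=4.9280 vs cont=11.3082 → 11.3082 [wait]  node(5,2) S=128.2556 payoff=0.0000 vs cont=2.1997 → 2.1997 [wait]  node(5,3) S=166.4727 payoff=0.0000 vs cont=0.0000 → 0.0000 [wait]  node(5,4) S=216.0776 payoff=0.0000 vs cont=0.0000 → 0.0000 [wait]  node(5,5) S=280.4637 payoff=0.0000 vs cont=0.0000 → 0.0000 [wait]  ⇒ S*(5)=76.1277
t_4: node(4,0) S=86.7313 payoff=17.0087 vs cont=19.4836 → 19.4836 [wait]  node(4,1) S=112.5752 payoff=0.0000 vs cont=6.7924 → 6.7924 [wait]  node(4,2) S=146.1200 payoff=0.0000 vs cont=1.1124 → 1.1124 [wait]  node(4,3) S=189.6603 payoff=0.0000 vs cont=0.0000 → 0.0000 [wait]  node(4,4) S=246.1746 payoff=0.0000 vs cont=0.0000 → 0.0000 [wait]  ⇒ S*(4)=-
t_3: node(3,0) S=98.8120 payoff=4.9280 vs cont=13.1686 → 13.1686 [wait]  node(3,1) S=128.2556 payoff=0.0000 vs cont=3.9780 → 3.9780 [wait]  node(3,2) S=166.4727 payoff=0.0000 vs cont=0.5626 → 0.5626 [wait]  node(3,3) S=216.0776 payoff=0.0000 vs cont=0.0000 → 0.0000 [wait]  ⇒ S*(3)=-
t_2: node(2,0) S=112.5752 payoff=0.0000 vs cont=8.6012 → 8.6012 [wait]  node(2,1) S=146.1200 payoff=0.0000 vs cont=2.2863 → 2.2863 [wait]  node(2,2) S=189.6603 payoff=0.0000 vs cont=0.2845 → 0.2845 [wait]  ⇒ S*(2)=-
t_1: node(1,0) S=128.2556 payoff=0.0000 vs cont=5.4657 → 5.4657 [wait]  node(1,1) S=166.4727 payoff=0.0000 vs cont=1.2951 → 1.2951 [wait]  ⇒ S*(1)=-
t_0: node(0,0) S=146.1200 payoff=0.0000 vs cont=3.3962 → 3.3962 [wait]  ⇒ S*(0)=-

price = 3.3962
boundary = - - - - - 76.1277 66.8204 76.1277
tree:
3.3962
5.4657 1.2951
8.6012 2.2863 0.2845
13.1686 3.9780 0.5626 0.0000
19.4836 6.7924 1.1124 0.0000 0.0000
27.6123 11.3082 2.1997 0.0000 0.0000 0.0000
36.9196 18.1624 4.3498 0.0000 0.0000 0.0000 0.0000
45.0889 27.6123 8.6014 0.0000 0.0000 0.0000 0.0000 0.0000
52.2595 36.9196 17.0087 0.0000 0.0000 0.0000 0.0000 0.0000 0.0000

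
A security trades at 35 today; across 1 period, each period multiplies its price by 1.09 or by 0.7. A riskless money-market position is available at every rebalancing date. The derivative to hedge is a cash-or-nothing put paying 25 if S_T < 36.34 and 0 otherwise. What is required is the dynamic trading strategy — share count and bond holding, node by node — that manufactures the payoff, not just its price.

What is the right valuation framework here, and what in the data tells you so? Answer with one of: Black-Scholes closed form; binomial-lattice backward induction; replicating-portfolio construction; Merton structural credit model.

Key observation: a price alone would not answer the question — the per-node share/bond construction on the spot-35, 1.09/0.7 tree is required, and only the replicating-portfolio method yields it.

framework: replicating-portfolio construction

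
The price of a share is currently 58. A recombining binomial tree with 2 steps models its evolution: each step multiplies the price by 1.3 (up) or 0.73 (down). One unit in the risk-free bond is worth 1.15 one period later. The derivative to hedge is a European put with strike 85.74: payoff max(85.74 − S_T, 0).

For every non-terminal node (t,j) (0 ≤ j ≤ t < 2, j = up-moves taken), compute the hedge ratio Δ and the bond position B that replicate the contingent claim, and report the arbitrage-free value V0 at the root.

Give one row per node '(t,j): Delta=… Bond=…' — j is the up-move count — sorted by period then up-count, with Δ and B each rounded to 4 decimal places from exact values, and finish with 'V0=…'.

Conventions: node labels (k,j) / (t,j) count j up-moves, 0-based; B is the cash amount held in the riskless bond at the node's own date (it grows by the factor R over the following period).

(0,0): Delta=-0.7620 Bond=56.0693
(1,0): Delta=-1.0000 Bond=74.5565
(1,1): Delta=-0.7143 Bond=60.8809
V0=11.8732

No-arbitrage ⇒ martingale measure with p* = (R−d)/(u−d) = 0.7368.
Payoffs at expiry: V(2,0)=54.8318, V(2,1)=30.6980, V(2,2)=0.0000
(1,0): S=42.3400. Δ = (V_up−V_dn)/(S_up−S_dn) = (30.6980−54.8318)/(55.0420−30.9082) = -1.0000. V = [p*·30.6980 + (1−p*)·54.8318]/1.15 = 32.2165. B = V − Δ·S = 74.5565.
(1,1): S=75.4000. Δ = (V_up−V_dn)/(S_up−S_dn) = (0.0000−30.6980)/(98.0200−55.0420) = -0.7143. V = [p*·0.0000 + (1−p*)·30.6980]/1.15 = 7.0247. B = V − Δ·S = 60.8809.
(0,0): S=58.0000. Δ = (V_up−V_dn)/(S_up−S_dn) = (7.0247−32.2165)/(75.4000−42.3400) = -0.7620. V = [p*·7.0247 + (1−p*)·32.2165]/1.15 = 11.8732. B = V − Δ·S = 56.0693.
Check: Δ(0,0)·S0 + B(0,0) = 11.8732 = V0.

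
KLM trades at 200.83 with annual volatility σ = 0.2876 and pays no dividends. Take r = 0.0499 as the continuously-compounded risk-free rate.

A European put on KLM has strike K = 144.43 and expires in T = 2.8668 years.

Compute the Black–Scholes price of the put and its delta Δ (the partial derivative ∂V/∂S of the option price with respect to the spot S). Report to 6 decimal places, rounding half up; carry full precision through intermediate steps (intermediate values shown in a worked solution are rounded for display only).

price = 6.673528
Δ = -0.112328

σ√T = 0.2876·√2.8668 = 0.486954
d₁ = (ln(S/K) + (r+σ²/2)T) / (σ√T) = (ln(200.83/144.43) + (0.0499+0.2876²/2)·2.8668) / 0.486954 = (0.329664 + 0.261615) / 0.486954 = 1.214241
d₂ = d₁ − σ√T = 1.214241 − 0.486954 = 0.727287
e^{−rT} = 0.866708
N(−d₁) = 0.112328,  N(−d₂) = 0.233525
Put price V = K·e^{−rT}·N(−d₂) − S·N(−d₁) = 29.232329 − 22.558802 = 6.673528
Δ = −N(−d₁) = -0.112328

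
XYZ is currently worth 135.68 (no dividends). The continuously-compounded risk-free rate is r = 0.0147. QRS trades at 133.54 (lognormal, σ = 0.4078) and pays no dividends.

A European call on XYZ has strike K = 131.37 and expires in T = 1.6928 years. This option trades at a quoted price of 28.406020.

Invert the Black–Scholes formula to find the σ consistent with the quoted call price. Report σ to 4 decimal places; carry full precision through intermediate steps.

At σ = 0.3605 the Black–Scholes value reproduces the quote:
σ√T = 0.3605·√1.6928 = 0.469038
d₁ = (ln(S/K) + (r+σ²/2)T) / (σ√T) = (ln(135.68/131.37) + (0.0147+0.3605²/2)·1.6928) / 0.469038 = (0.032281 + 0.134883) / 0.469038 = 0.356397
d₂ = d₁ − σ√T = 0.356397 − 0.469038 = -0.112641
e^{−rT} = 0.975423
N(d₁) = 0.639228,  N(d₂) = 0.455158
V = S·N(d₁) − K·e^{−rT}·N(d₂) = 86.730521 − 58.324501 = 28.406020 (the observed quote) — the price is monotone increasing in volatility, hence this σ is the only solution

sigma = 0.3605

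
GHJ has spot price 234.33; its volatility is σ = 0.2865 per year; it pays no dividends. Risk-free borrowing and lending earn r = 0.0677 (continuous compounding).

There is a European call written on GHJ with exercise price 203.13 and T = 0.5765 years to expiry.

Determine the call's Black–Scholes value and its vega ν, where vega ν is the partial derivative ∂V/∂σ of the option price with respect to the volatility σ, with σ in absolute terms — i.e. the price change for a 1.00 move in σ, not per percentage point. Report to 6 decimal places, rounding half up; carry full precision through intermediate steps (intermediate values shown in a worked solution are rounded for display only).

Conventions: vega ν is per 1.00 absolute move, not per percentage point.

price = 44.202736
ν = 45.416107

σ√T = 0.2865·√0.5765 = 0.217533
d₁ = (ln(S/K) + (r+σ²/2)T) / (σ√T) = (ln(234.33/203.13) + (0.0677+0.2865²/2)·0.5765) / 0.217533 = (0.142884 + 0.062689) / 0.217533 = 0.945024
d₂ = d₁ − σ√T = 0.945024 − 0.217533 = 0.727491
e^{−rT} = 0.961723
N(d₁) = 0.827677,  N(d₂) = 0.766537
Call price V = S·N(d₁) − K·e^{−rT}·N(d₂) = 193.949471 − 149.746735 = 44.202736
φ(d₁) = (1/√(2π))·e^{−d₁²/2} = 0.255260
ν = S·φ(d₁)·√T = 45.416107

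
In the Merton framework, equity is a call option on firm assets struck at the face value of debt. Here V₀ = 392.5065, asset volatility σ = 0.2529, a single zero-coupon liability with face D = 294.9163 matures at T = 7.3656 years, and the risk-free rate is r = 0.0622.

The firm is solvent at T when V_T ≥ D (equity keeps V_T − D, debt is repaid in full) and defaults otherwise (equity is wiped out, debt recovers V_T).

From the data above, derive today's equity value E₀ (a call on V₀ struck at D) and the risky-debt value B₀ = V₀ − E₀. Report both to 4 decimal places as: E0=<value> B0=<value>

E0=218.6423 B0=173.8642

Apply the equity-as-call identities (strike 294.9163, horizon 7.3656 years):
d₁ = [ln(V₀/D) + (r + σ²/2)T] / (σ√T)
   = [ln(392.5065/294.9163) + (0.0622 + 0.5·0.2529²)·7.3656] / (0.2529·√7.3656)
   = [0.285862 + 0.693686] / 0.686361 = 1.427160
d₂ = d₁ − σ√T = 1.427160 − 0.686361 = 0.740799
N(d₁) = 0.923233,  N(d₂) = 0.770592,  e^(−rT) = 0.632459
E₀ = V₀·N(d₁) − D·e^(−rT)·N(d₂)
   = 392.5065·0.923233 − 294.9163·0.632459·0.770592 = 218.642301
B₀ = V₀ − E₀ = 392.5065 − 218.642301 = 173.864199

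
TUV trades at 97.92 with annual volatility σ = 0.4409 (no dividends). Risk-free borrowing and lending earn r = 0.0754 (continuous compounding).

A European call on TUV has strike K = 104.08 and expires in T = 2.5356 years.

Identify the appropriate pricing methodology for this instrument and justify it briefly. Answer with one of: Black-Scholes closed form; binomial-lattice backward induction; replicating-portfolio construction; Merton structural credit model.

Key observation: everything needed for the exact continuous-time valuation of the European call on TUV (strike 104.08) is given, and no feature rules the closed form out.

framework: Black-Scholes closed form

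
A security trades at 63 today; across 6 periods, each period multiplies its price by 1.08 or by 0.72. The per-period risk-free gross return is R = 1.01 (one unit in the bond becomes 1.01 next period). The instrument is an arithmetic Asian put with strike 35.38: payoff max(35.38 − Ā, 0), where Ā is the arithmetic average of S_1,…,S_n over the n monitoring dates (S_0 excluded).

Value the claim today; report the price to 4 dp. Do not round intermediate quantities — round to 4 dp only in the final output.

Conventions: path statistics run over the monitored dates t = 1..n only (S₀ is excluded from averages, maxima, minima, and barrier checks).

price = 0.0750

Risk-neutral up-probability p* = (R−d)/(u−d) = (1.01−0.72)/(1.08−0.72) = 0.8056; the claim prices as the p*-weighted sum of path payoffs discounted by R^6.
Enumerate all 2^6 = 64 price paths (U = up ×1.08, D = down ×0.72); each path with k up-moves has probability p*^k·(1−p*)^(6−k).
DDDDDD: Ā=23.2385, payoff=12.1415, prob=0.000054
UDDDDD: Ā=34.8578, payoff=0.5222, prob=0.000224
DUDDDD: Ā=31.0778, payoff=4.3022, prob=0.000224
UUDDDD: Ā=46.6167, payoff=0.0000, prob=0.000928
DDUDDD: Ā=28.3562, payoff=7.0238, prob=0.000224
UDUDDD: Ā=42.5343, payoff=0.0000, prob=0.000928
DUUDDD: Ā=38.7543, payoff=0.0000, prob=0.000928
UUUDDD: Ā=58.1314, payoff=0.0000, prob=0.003843
DDDUDD: Ā=26.3966, payoff=8.9834, prob=0.000224
UDDUDD: Ā=39.5949, payoff=0.0000, prob=0.000928
DUDUDD: Ā=35.8149, payoff=0.0000, prob=0.000928
UUDUDD: Ā=53.7224, payoff=0.0000, prob=0.003843
DDUUDD: Ā=33.0933, payoff=2.2867, prob=0.000928
UDUUDD: Ā=49.6400, payoff=0.0000, prob=0.003843
DUUUDD: Ā=45.8600, payoff=0.0000, prob=0.003843
UUUUDD: Ā=68.7900, payoff=0.0000, prob=0.015921
DDDDUD: Ā=24.9858, payoff=10.3942, prob=0.000224
UDDDUD: Ā=37.4786, payoff=0.0000, prob=0.000928
DUDDUD: Ā=33.6986, payoff=1.6814, prob=0.000928
UUDDUD: Ā=50.5479, payoff=0.0000, prob=0.003843
DDUDUD: Ā=30.9770, payoff=4.4030, prob=0.000928
UDUDUD: Ā=46.4655, payoff=0.0000, prob=0.003843
DUUDUD: Ā=42.6855, payoff=0.0000, prob=0.003843
UUUDUD: Ā=64.0283, payoff=0.0000, prob=0.015921
DDDUUD: Ā=29.0175, payoff=6.3625, prob=0.000928
UDDUUD: Ā=43.5262, payoff=0.0000, prob=0.003843
DUDUUD: Ā=39.7462, payoff=0.0000, prob=0.003843
UUDUUD: Ā=59.6193, payoff=0.0000, prob=0.015921
DDUUUD: Ā=37.0246, payoff=0.0000, prob=0.003843
UDUUUD: Ā=55.5369, payoff=0.0000, prob=0.015921
DUUUUD: Ā=51.7569, payoff=0.0000, prob=0.015921
UUUUUD: Ā=77.6354, payoff=0.0000, prob=0.065959
DDDDDU: Ā=23.9699, payoff=11.4101, prob=0.000224
UDDDDU: Ā=35.9549, payoff=0.0000, prob=0.000928
DUDDDU: Ā=32.1749, payoff=3.2051, prob=0.000928
UUDDDU: Ā=48.2623, payoff=0.0000, prob=0.003843
DDUDDU: Ā=29.4533, payoff=5.9267, prob=0.000928
UDUDDU: Ā=44.1799, payoff=0.0000, prob=0.003843
DUUDDU: Ā=40.3999, payoff=0.0000, prob=0.003843
UUUDDU: Ā=60.5999, payoff=0.0000, prob=0.015921
DDDUDU: Ā=27.4937, payoff=7.8863, prob=0.000928
UDDUDU: Ā=41.2406, payoff=0.0000, prob=0.003843
DUDUDU: Ā=37.4606, payoff=0.0000, prob=0.003843
UUDUDU: Ā=56.1909, payoff=0.0000, prob=0.015921
DDUUDU: Ā=34.7390, payoff=0.6410, prob=0.003843
UDUUDU: Ā=52.1085, payoff=0.0000, prob=0.015921
DUUUDU: Ā=48.3285, payoff=0.0000, prob=0.015921
UUUUDU: Ā=72.4927, payoff=0.0000, prob=0.065959
DDDDUU: Ā=26.0828, payoff=9.2972, prob=0.000928
UDDDUU: Ā=39.1243, payoff=0.0000, prob=0.003843
DUDDUU: Ā=35.3443, payoff=0.0357, prob=0.003843
UUDDUU: Ā=53.0164, payoff=0.0000, prob=0.015921
DDUDUU: Ā=32.6227, payoff=2.7573, prob=0.003843
UDUDUU: Ā=48.9340, payoff=0.0000, prob=0.015921
DUUDUU: Ā=45.1540, payoff=0.0000, prob=0.015921
UUUDUU: Ā=67.7310, payoff=0.0000, prob=0.065959
DDDUUU: Ā=30.6631, payoff=4.7169, prob=0.003843
UDDUUU: Ā=45.9947, payoff=0.0000, prob=0.015921
DUDUUU: Ā=42.2147, payoff=0.0000, prob=0.015921
UUDUUU: Ā=63.3220, payoff=0.0000, prob=0.065959
DDUUUU: Ā=39.4931, payoff=0.0000, prob=0.015921
UDUUUU: Ā=59.2396, payoff=0.0000, prob=0.065959
DUUUUU: Ā=55.4596, payoff=0.0000, prob=0.065959
UUUUUU: Ā=83.1894, payoff=0.0000, prob=0.273258
Price = Σ prob·payoff / R^6 = 0.079605 / 1.061520 = 0.0750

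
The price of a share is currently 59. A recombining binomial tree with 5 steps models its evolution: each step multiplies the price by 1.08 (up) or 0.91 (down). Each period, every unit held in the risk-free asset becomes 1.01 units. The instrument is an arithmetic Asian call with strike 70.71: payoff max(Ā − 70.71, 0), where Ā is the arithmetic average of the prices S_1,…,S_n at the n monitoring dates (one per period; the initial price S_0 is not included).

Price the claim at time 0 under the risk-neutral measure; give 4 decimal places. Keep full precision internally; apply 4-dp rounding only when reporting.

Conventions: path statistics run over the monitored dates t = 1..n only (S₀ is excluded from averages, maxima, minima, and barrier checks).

Risk-neutral up-probability p* = (R−d)/(u−d) = (1.01−0.91)/(1.08−0.91) = 0.5882; the claim prices as the p*-weighted sum of path payoffs discounted by R^5.
Enumerate all 2^5 = 32 price paths (U = up ×1.08, D = down ×0.91); each path with k up-moves has probability p*^k·(1−p*)^(5−k).
DDDDD: Ā=44.8571, payoff=0.0000, prob=0.011837
UDDDD: Ā=53.2370, payoff=0.0000, prob=0.016910
DUDDD: Ā=51.2310, payoff=0.0000, prob=0.016910
UUDDD: Ā=60.8017, payoff=0.0000, prob=0.024157
DDUDD: Ā=49.4056, payoff=0.0000, prob=0.016910
UDUDD: Ā=58.6352, payoff=0.0000, prob=0.024157
DUUDD: Ā=56.6292, payoff=0.0000, prob=0.024157
UUUDD: Ā=67.2083, payoff=0.0000, prob=0.034511
DDDUD: Ā=47.7444, payoff=0.0000, prob=0.016910
UDDUD: Ā=56.6637, payoff=0.0000, prob=0.024157
DUDUD: Ā=54.6577, payoff=0.0000, prob=0.024157
UUDUD: Ā=64.8685, payoff=0.0000, prob=0.034511
DDUUD: Ā=52.8322, payoff=0.0000, prob=0.024157
UDUUD: Ā=62.7020, payoff=0.0000, prob=0.034511
DUUUD: Ā=60.6960, payoff=0.0000, prob=0.034511
UUUUD: Ā=72.0348, payoff=1.3248, prob=0.049301
DDDDU: Ā=46.2328, payoff=0.0000, prob=0.016910
UDDDU: Ā=54.8696, payoff=0.0000, prob=0.024157
DUDDU: Ā=52.8636, payoff=0.0000, prob=0.024157
UUDDU: Ā=62.7393, payoff=0.0000, prob=0.034511
DDUDU: Ā=51.0382, payoff=0.0000, prob=0.024157
UDUDU: Ā=60.5728, payoff=0.0000, prob=0.034511
DUUDU: Ā=58.5668, payoff=0.0000, prob=0.034511
UUUDU: Ā=69.5078, payoff=0.0000, prob=0.049301
DDDUU: Ā=49.3770, payoff=0.0000, prob=0.024157
UDDUU: Ā=58.6013, payoff=0.0000, prob=0.034511
DUDUU: Ā=56.5953, payoff=0.0000, prob=0.034511
UUDUU: Ā=67.1680, payoff=0.0000, prob=0.049301
DDUUU: Ā=54.7698, payoff=0.0000, prob=0.034511
UDUUU: Ā=65.0016, payoff=0.0000, prob=0.049301
DUUUU: Ā=62.9956, payoff=0.0000, prob=0.049301
UUUUU: Ā=74.7640, payoff=4.0540, prob=0.070430
Price = Σ prob·payoff / R^5 = 0.350834 / 1.051010 = 0.3338

price = 0.3338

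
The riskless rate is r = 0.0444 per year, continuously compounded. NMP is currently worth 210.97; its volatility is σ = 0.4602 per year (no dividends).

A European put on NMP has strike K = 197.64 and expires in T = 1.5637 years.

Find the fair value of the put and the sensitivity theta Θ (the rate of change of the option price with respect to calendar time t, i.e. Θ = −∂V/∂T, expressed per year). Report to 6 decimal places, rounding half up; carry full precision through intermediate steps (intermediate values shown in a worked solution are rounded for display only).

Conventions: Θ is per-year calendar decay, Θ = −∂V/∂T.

price = 32.656016
Θ = -9.247438

σ√T = 0.4602·√1.5637 = 0.575471
d₁ = (ln(S/K) + (r+σ²/2)T) / (σ√T) = (ln(210.97/197.64) + (0.0444+0.4602²/2)·1.5637) / 0.575471 = (0.065269 + 0.235012) / 0.575471 = 0.521799
d₂ = d₁ − σ√T = 0.521799 − 0.575471 = -0.053671
e^{−rT} = 0.932927
N(−d₁) = 0.300905,  N(−d₂) = 0.521402
Put price V = K·e^{−rT}·N(−d₂) − S·N(−d₁) = 96.137940 − 63.481924 = 32.656016
φ(d₁) = (1/√(2π))·e^{−d₁²/2} = 0.348166
Θ = −S·φ(d₁)·σ/(2√T) + r·K·e^{−rT}·N(−d₂) = −13.515962 + 4.268525 = -9.247438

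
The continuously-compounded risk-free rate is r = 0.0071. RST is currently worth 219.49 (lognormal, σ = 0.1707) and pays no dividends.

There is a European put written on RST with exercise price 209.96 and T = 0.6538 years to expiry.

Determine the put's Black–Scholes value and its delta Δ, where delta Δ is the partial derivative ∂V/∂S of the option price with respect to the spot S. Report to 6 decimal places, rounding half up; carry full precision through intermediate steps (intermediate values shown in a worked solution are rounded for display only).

σ√T = 0.1707·√0.6538 = 0.138024
d₁ = (ln(S/K) + (r+σ²/2)T) / (σ√T) = (ln(219.49/209.96) + (0.0071+0.1707²/2)·0.6538) / 0.138024 = (0.044390 + 0.014167) / 0.138024 = 0.424251
d₂ = d₁ − σ√T = 0.424251 − 0.138024 = 0.286226
e^{−rT} = 0.995369
N(−d₁) = 0.335691,  N(−d₂) = 0.387352
Put price V = K·e^{−rT}·N(−d₂) − S·N(−d₁) = 80.951847 − 73.680911 = 7.270936
Δ = −N(−d₁) = -0.335691

price = 7.270936
Δ = -0.335691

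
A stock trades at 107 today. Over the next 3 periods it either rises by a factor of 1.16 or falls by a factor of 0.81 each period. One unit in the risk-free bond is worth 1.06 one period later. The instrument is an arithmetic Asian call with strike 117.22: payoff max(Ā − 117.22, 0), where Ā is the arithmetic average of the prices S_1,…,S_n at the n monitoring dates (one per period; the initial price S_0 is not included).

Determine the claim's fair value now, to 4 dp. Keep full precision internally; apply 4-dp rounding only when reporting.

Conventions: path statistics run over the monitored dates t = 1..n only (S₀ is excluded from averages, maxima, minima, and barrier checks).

Under the martingale measure an up-move has probability p* = 0.7143; value the claim as the probability-weighted average of per-path payoffs, discounted 3 periods at R = 1.06.
Enumerate all 2^3 = 8 price paths (U = up ×1.16, D = down ×0.81); each path with k up-moves has probability p*^k·(1−p*)^(3−k).
DDD: Ā=71.2456, payoff=0.0000, prob=0.023324
UDD: Ā=102.0308, payoff=0.0000, prob=0.058309
DUD: Ā=89.5474, payoff=0.0000, prob=0.058309
UUD: Ā=128.2408, payoff=11.0208, prob=0.145773
DDU: Ā=79.4359, payoff=0.0000, prob=0.058309
UDU: Ā=113.7601, payoff=0.0000, prob=0.145773
DUU: Ā=101.2768, payoff=0.0000, prob=0.145773
UUU: Ā=145.0384, payoff=27.8184, prob=0.364431
Price = Σ prob·payoff / R^3 = 11.744414 / 1.191016 = 9.8608

price = 9.8608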